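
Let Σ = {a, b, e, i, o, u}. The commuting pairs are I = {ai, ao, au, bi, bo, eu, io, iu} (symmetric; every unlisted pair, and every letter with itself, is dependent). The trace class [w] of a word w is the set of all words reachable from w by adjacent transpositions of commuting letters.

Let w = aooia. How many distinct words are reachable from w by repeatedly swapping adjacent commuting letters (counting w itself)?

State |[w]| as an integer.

30

0(a) covers ∅
1(o) covers ∅
2(o) covers 1:o
3(i) covers ∅
4(a) covers 0:a
floor of heap: 0:a, 1:o, 3:i
completions by unplaced set U, small U first (add the entries for U minus each lowest piece of U):
  |U|=1: {2}:1  {3}:1  {4}:1
  |U|=2: {0,4}:1  {1,2}:1  {2,3}:2  {2,4}:2  {3,4}:2
  |U|=3: {0,2,4}:3  {0,3,4}:3  {1,2,3}:3  {1,2,4}:3  {2,3,4}:6
  start at 0(a): 12
  start at 1(o): 12
  start at 3(i): 6
sum over floor = 30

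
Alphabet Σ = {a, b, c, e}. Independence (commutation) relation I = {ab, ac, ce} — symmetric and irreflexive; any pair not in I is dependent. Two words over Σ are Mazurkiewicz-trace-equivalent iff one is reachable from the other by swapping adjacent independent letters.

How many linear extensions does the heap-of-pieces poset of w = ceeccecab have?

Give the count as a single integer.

105

drop 0:c onto floor
drop 1:e onto floor
drop 2:e onto {1:e}
drop 3:c onto {0:c}
drop 4:c onto {3:c}
drop 5:e onto {2:e}
drop 6:c onto {4:c}
drop 7:a onto {5:e}
drop 8:b onto {5:e, 6:c}
ground layer = {0:c, 1:e}
drop-orders for the pieces not yet dropped (sum over which currently-grounded one goes next):
  1 to go: {7} 1  {8} 1
  2 to go: {6,8} 1  {7,8} 2
  3 to go: {4,6,8} 1  {5,7,8} 2  {6,7,8} 3
  4 to go: {2,5,7,8} 2  {3,4,6,8} 1  {4,6,7,8} 4  {5,6,7,8} 5
  5 to go: {0,3,4,6,8} 1  {1,2,5,7,8} 2  {2,5,6,7,8} 7  {3,4,6,7,8} 5  {4,5,6,7,8} 9
  6 to go: {0,3,4,6,7,8} 6  {1,2,5,6,7,8} 9  {2,4,5,6,7,8} 16  {3,4,5,6,7,8} 14
  7 to go: {0,3,4,5,6,7,8} 20  {1,2,4,5,6,7,8} 25  {2,3,4,5,6,7,8} 30
  if 0:c drops first: 55 orders
  if 1:e drops first: 50 orders
heap linearizations: 105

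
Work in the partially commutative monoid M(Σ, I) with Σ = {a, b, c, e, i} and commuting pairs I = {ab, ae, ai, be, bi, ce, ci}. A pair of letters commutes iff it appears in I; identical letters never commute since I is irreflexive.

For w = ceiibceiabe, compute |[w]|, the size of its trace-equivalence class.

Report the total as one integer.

924

0(c) covers ∅
1(e) covers ∅
2(i) covers 1:e
3(i) covers 2:i
4(b) covers 0:c
5(c) covers 4:b
6(e) covers 3:i
7(i) covers 6:e
8(a) covers 5:c
9(b) covers 5:c
10(e) covers 7:i
floor of heap: 0:c, 1:e
completions by unplaced set U, small U first (add the entries for U minus each lowest piece of U):
  |U|=1: {8}:1  {9}:1  {10}:1
  |U|=2: {7,10}:1  {8,9}:2  {8,10}:2  {9,10}:2
  |U|=3: {5,8,9}:2  {6,7,10}:1  {7,8,10}:3  {7,9,10}:3  {8,9,10}:6
  |U|=4: {3,6,7,10}:1  {4,5,8,9}:2  {5,8,9,10}:8  {6,7,8,10}:4  {6,7,9,10}:4  {7,8,9,10}:12
  |U|=5: {0,4,5,8,9}:2  {2,3,6,7,10}:1  {3,6,7,8,10}:5  {3,6,7,9,10}:5  {4,5,8,9,10}:10  {5,7,8,9,10}:20  {6,7,8,9,10}:20
  |U|=6: {0,4,5,8,9,10}:12  {1,2,3,6,7,10}:1  {2,3,6,7,8,10}:6  {2,3,6,7,9,10}:6  {3,6,7,8,9,10}:30  {4,5,7,8,9,10}:30  {5,6,7,8,9,10}:40
  |U|=7: {0,4,5,7,8,9,10}:42  {1,2,3,6,7,8,10}:7  {1,2,3,6,7,9,10}:7  {2,3,6,7,8,9,10}:42  {3,5,6,7,8,9,10}:70  {4,5,6,7,8,9,10}:70
  |U|=8: {0,4,5,6,7,8,9,10}:112  {1,2,3,6,7,8,9,10}:56  {2,3,5,6,7,8,9,10}:112  {3,4,5,6,7,8,9,10}:140
  |U|=9: {0,3,4,5,6,7,8,9,10}:252  {1,2,3,5,6,7,8,9,10}:168  {2,3,4,5,6,7,8,9,10}:252
  start at 0(c): 420
  start at 1(e): 504
sum over floor = 924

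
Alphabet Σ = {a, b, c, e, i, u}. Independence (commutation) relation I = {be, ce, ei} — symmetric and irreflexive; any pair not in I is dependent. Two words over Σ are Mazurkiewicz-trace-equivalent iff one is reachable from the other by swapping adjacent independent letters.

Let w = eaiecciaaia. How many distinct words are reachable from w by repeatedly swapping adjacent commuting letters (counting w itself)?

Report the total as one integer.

0(e) covers ∅
1(a) covers 0:e
2(i) covers 1:a
3(e) covers 1:a
4(c) covers 2:i
5(c) covers 4:c
6(i) covers 5:c
7(a) covers 3:e, 6:i
8(a) covers 7:a
9(i) covers 8:a
10(a) covers 9:i
floor of heap: 0:e
completions by unplaced set U, small U first (add the entries for U minus each lowest piece of U):
  |U|=1: {10}:1
  |U|=2: {9,10}:1
  |U|=3: {8,9,10}:1
  |U|=4: {7,8,9,10}:1
  |U|=5: {3,7,8,9,10}:1  {6,7,8,9,10}:1
  |U|=6: {3,6,7,8,9,10}:2  {5,6,7,8,9,10}:1
  |U|=7: {3,5,6,7,8,9,10}:3  {4,5,6,7,8,9,10}:1
  |U|=8: {2,4,5,6,7,8,9,10}:1  {3,4,5,6,7,8,9,10}:4
  |U|=9: {2,3,4,5,6,7,8,9,10}:5
  start at 0(e): 5

5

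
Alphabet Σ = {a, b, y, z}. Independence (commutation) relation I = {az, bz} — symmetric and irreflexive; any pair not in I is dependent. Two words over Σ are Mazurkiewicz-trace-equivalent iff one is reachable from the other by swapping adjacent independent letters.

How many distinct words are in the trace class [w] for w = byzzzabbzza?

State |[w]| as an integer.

126

drop 0:b onto floor
drop 1:y onto {0:b}
drop 2:z onto {1:y}
drop 3:z onto {2:z}
drop 4:z onto {3:z}
drop 5:a onto {1:y}
drop 6:b onto {5:a}
drop 7:b onto {6:b}
drop 8:z onto {4:z}
drop 9:z onto {8:z}
drop 10:a onto {7:b}
ground layer = {0:b}
drop-orders for the pieces not yet dropped (sum over which currently-grounded one goes next):
  1 to go: {9} 1  {10} 1
  2 to go: {7,10} 1  {8,9} 1  {9,10} 2
  3 to go: {4,8,9} 1  {6,7,10} 1  {7,9,10} 3  {8,9,10} 3
  4 to go: {3,4,8,9} 1  {4,8,9,10} 4  {5,6,7,10} 1  {6,7,9,10} 4  {7,8,9,10} 6
  5 to go: {2,3,4,8,9} 1  {3,4,8,9,10} 5  {4,7,8,9,10} 10  {5,6,7,9,10} 5  {6,7,8,9,10} 10
  6 to go: {2,3,4,8,9,10} 6  {3,4,7,8,9,10} 15  {4,6,7,8,9,10} 20  {5,6,7,8,9,10} 15
  7 to go: {2,3,4,7,8,9,10} 21  {3,4,6,7,8,9,10} 35  {4,5,6,7,8,9,10} 35
  8 to go: {2,3,4,6,7,8,9,10} 56  {3,4,5,6,7,8,9,10} 70
  9 to go: {2,3,4,5,6,7,8,9,10} 126
  if 0:b drops first: 126 orders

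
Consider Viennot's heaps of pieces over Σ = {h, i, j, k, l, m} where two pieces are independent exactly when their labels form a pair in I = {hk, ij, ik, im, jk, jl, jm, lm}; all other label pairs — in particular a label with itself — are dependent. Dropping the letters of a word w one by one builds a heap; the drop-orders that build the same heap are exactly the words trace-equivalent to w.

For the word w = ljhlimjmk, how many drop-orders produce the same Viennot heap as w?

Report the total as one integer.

108

piece 0:l — minimal
piece 1:j — minimal
piece 2:h rests on {0:l, 1:j}
piece 3:l rests on {2:h}
piece 4:i rests on {3:l}
piece 5:m rests on {2:h}
piece 6:j rests on {2:h}
piece 7:m rests on {5:m}
piece 8:k rests on {3:l, 7:m}
minimal pieces: {0:l, 1:j}
ways to finish when only these pieces remain (= sum over removing one remaining piece with nothing left below it):
  1 left: {4}→1  {6}→1  {8}→1
  2 left: {4,6}→2  {4,8}→2  {6,8}→2  {7,8}→1
  3 left: {3,4,8}→2  {4,6,8}→6  {4,7,8}→3  {5,7,8}→1  {6,7,8}→3
  4 left: {3,4,6,8}→8  {3,4,7,8}→5  {4,5,7,8}→4  {4,6,7,8}→12  {5,6,7,8}→4
  5 left: {3,4,5,7,8}→9  {3,4,6,7,8}→25  {4,5,6,7,8}→20
  6 left: {3,4,5,6,7,8}→54
  7 left: {2,3,4,5,6,7,8}→54
  placing 0:l first → 54 extensions
  placing 1:j first → 54 extensions
total linear extensions = 108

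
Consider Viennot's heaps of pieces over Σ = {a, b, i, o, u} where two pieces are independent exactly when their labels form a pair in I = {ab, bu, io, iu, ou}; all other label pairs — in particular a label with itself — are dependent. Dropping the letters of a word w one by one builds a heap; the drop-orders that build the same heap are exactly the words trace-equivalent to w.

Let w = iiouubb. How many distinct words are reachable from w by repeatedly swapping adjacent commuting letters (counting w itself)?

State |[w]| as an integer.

#0=i has no predecessor
#1=i depends on [0:i]
#2=o has no predecessor
#3=u has no predecessor
#4=u depends on [3:u]
#5=b depends on [1:i, 2:o]
#6=b depends on [5:b]
sources: [0:i, 2:o, 3:u]
N(rest) = Σ N(rest − s) over sources s of rest; N(one piece) = 1:
  size 1 → [4]=1  [6]=1
  size 2 → [3,4]=1  [4,6]=2  [5,6]=1
  size 3 → [1,5,6]=1  [2,5,6]=1  [3,4,6]=3  [4,5,6]=3
  size 4 → [0,1,5,6]=1  [1,2,5,6]=2  [1,4,5,6]=4  [2,4,5,6]=4  [3,4,5,6]=6
  size 5 → [0,1,2,5,6]=3  [0,1,4,5,6]=5  [1,2,4,5,6]=10  [1,3,4,5,6]=10  [2,3,4,5,6]=10
  first=0(i) contributes 30
  first=2(o) contributes 15
  first=3(u) contributes 18
|[w]| = 63

63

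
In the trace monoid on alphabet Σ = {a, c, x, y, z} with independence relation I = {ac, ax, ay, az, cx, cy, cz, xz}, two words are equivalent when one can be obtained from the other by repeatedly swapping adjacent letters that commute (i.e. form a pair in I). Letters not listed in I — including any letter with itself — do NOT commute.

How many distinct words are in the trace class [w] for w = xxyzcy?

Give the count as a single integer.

#0=x has no predecessor
#1=x depends on [0:x]
#2=y depends on [1:x]
#3=z depends on [2:y]
#4=c has no predecessor
#5=y depends on [3:z]
sources: [0:x, 4:c]
N(rest) = Σ N(rest − s) over sources s of rest; N(one piece) = 1:
  size 1 → [4]=1  [5]=1
  size 2 → [3,5]=1  [4,5]=2
  size 3 → [2,3,5]=1  [3,4,5]=3
  size 4 → [1,2,3,5]=1  [2,3,4,5]=4
  first=0(x) contributes 5
  first=4(c) contributes 1
|[w]| = 6

6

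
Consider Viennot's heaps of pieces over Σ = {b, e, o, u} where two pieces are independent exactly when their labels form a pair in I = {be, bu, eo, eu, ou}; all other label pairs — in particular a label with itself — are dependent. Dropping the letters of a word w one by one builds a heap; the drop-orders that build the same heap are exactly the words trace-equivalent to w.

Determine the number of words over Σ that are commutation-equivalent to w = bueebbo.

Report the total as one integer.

#0=b has no predecessor
#1=u has no predecessor
#2=e has no predecessor
#3=e depends on [2:e]
#4=b depends on [0:b]
#5=b depends on [4:b]
#6=o depends on [5:b]
sources: [0:b, 1:u, 2:e]
N(rest) = Σ N(rest − s) over sources s of rest; N(one piece) = 1:
  size 1 → [1]=1  [3]=1  [6]=1
  size 2 → [1,3]=2  [1,6]=2  [2,3]=1  [3,6]=2  [5,6]=1
  size 3 → [1,2,3]=3  [1,3,6]=6  [1,5,6]=3  [2,3,6]=3  [3,5,6]=3  [4,5,6]=1
  size 4 → [0,4,5,6]=1  [1,2,3,6]=12  [1,3,5,6]=12  [1,4,5,6]=4  [2,3,5,6]=6  [3,4,5,6]=4
  size 5 → [0,1,4,5,6]=5  [0,3,4,5,6]=5  [1,2,3,5,6]=30  [1,3,4,5,6]=20  [2,3,4,5,6]=10
  first=0(b) contributes 60
  first=1(u) contributes 15
  first=2(e) contributes 30
|[w]| = 105

105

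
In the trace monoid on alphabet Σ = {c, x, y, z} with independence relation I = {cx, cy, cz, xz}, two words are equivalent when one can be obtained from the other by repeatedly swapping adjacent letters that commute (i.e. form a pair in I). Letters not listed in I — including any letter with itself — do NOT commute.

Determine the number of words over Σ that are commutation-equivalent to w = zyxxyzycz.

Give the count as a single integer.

9

#0=z has no predecessor
#1=y depends on [0:z]
#2=x depends on [1:y]
#3=x depends on [2:x]
#4=y depends on [3:x]
#5=z depends on [4:y]
#6=y depends on [5:z]
#7=c has no predecessor
#8=z depends on [6:y]
sources: [0:z, 7:c]
N(rest) = Σ N(rest − s) over sources s of rest; N(one piece) = 1:
  size 1 → [7]=1  [8]=1
  size 2 → [6,8]=1  [7,8]=2
  size 3 → [5,6,8]=1  [6,7,8]=3
  size 4 → [4,5,6,8]=1  [5,6,7,8]=4
  size 5 → [3,4,5,6,8]=1  [4,5,6,7,8]=5
  size 6 → [2,3,4,5,6,8]=1  [3,4,5,6,7,8]=6
  size 7 → [1,2,3,4,5,6,8]=1  [2,3,4,5,6,7,8]=7
  first=0(z) contributes 8
  first=7(c) contributes 1
|[w]| = 9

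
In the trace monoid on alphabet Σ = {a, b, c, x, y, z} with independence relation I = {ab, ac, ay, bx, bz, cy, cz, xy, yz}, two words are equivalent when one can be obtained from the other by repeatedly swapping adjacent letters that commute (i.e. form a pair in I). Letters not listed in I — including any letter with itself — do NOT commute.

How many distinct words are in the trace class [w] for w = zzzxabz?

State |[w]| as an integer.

drop 0:z onto floor
drop 1:z onto {0:z}
drop 2:z onto {1:z}
drop 3:x onto {2:z}
drop 4:a onto {3:x}
drop 5:b onto floor
drop 6:z onto {4:a}
ground layer = {0:z, 5:b}
drop-orders for the pieces not yet dropped (sum over which currently-grounded one goes next):
  1 to go: {5} 1  {6} 1
  2 to go: {4,6} 1  {5,6} 2
  3 to go: {3,4,6} 1  {4,5,6} 3
  4 to go: {2,3,4,6} 1  {3,4,5,6} 4
  5 to go: {1,2,3,4,6} 1  {2,3,4,5,6} 5
  if 0:z drops first: 6 orders
  if 5:b drops first: 1 orders
heap linearizations: 7

7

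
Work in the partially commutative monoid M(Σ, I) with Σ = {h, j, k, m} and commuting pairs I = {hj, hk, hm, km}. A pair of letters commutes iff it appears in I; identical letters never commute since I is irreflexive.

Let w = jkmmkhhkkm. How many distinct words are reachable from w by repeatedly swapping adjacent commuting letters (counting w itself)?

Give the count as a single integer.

1575

0(j) covers ∅
1(k) covers 0:j
2(m) covers 0:j
3(m) covers 2:m
4(k) covers 1:k
5(h) covers ∅
6(h) covers 5:h
7(k) covers 4:k
8(k) covers 7:k
9(m) covers 3:m
floor of heap: 0:j, 5:h
completions by unplaced set U, small U first (add the entries for U minus each lowest piece of U):
  |U|=1: {6}:1  {8}:1  {9}:1
  |U|=2: {3,9}:1  {5,6}:1  {6,8}:2  {6,9}:2  {7,8}:1  {8,9}:2
  |U|=3: {2,3,9}:1  {3,6,9}:3  {3,8,9}:3  {4,7,8}:1  {5,6,8}:3  {5,6,9}:3  {6,7,8}:3  {6,8,9}:6  {7,8,9}:3
  |U|=4: {1,4,7,8}:1  {2,3,6,9}:4  {2,3,8,9}:4  {3,5,6,9}:6  {3,6,8,9}:12  {3,7,8,9}:6  {4,6,7,8}:4  {4,7,8,9}:4  {5,6,7,8}:6  {5,6,8,9}:12  {6,7,8,9}:12
  |U|=5: {1,4,6,7,8}:5  {1,4,7,8,9}:5  {2,3,5,6,9}:10  {2,3,6,8,9}:20  {2,3,7,8,9}:10  {3,4,7,8,9}:10  {3,5,6,8,9}:30  {3,6,7,8,9}:30  {4,5,6,7,8}:10  {4,6,7,8,9}:20  {5,6,7,8,9}:30
  |U|=6: {1,3,4,7,8,9}:15  {1,4,5,6,7,8}:15  {1,4,6,7,8,9}:30  {2,3,4,7,8,9}:20  {2,3,5,6,8,9}:60  {2,3,6,7,8,9}:60  {3,4,6,7,8,9}:60  {3,5,6,7,8,9}:90  {4,5,6,7,8,9}:60
  |U|=7: {1,2,3,4,7,8,9}:35  {1,3,4,6,7,8,9}:105  {1,4,5,6,7,8,9}:105  {2,3,4,6,7,8,9}:140  {2,3,5,6,7,8,9}:210  {3,4,5,6,7,8,9}:210
  |U|=8: {0,1,2,3,4,7,8,9}:35  {1,2,3,4,6,7,8,9}:280  {1,3,4,5,6,7,8,9}:420  {2,3,4,5,6,7,8,9}:560
  start at 0(j): 1260
  start at 5(h): 315
sum over floor = 1575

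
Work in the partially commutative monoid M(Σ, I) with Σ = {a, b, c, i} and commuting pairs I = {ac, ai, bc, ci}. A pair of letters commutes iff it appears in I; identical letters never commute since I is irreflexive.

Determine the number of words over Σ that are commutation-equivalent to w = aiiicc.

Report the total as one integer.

60

#0=a has no predecessor
#1=i has no predecessor
#2=i depends on [1:i]
#3=i depends on [2:i]
#4=c has no predecessor
#5=c depends on [4:c]
sources: [0:a, 1:i, 4:c]
N(rest) = Σ N(rest − s) over sources s of rest; N(one piece) = 1:
  size 1 → [0]=1  [3]=1  [5]=1
  size 2 → [0,3]=2  [0,5]=2  [2,3]=1  [3,5]=2  [4,5]=1
  size 3 → [0,2,3]=3  [0,3,5]=6  [0,4,5]=3  [1,2,3]=1  [2,3,5]=3  [3,4,5]=3
  size 4 → [0,1,2,3]=4  [0,2,3,5]=12  [0,3,4,5]=12  [1,2,3,5]=4  [2,3,4,5]=6
  first=0(a) contributes 10
  first=1(i) contributes 30
  first=4(c) contributes 20
|[w]| = 60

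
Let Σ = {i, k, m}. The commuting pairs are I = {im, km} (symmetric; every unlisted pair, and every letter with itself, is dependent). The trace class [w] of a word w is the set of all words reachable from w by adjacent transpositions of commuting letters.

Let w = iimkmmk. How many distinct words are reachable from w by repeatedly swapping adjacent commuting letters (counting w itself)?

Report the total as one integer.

drop 0:i onto floor
drop 1:i onto {0:i}
drop 2:m onto floor
drop 3:k onto {1:i}
drop 4:m onto {2:m}
drop 5:m onto {4:m}
drop 6:k onto {3:k}
ground layer = {0:i, 2:m}
drop-orders for the pieces not yet dropped (sum over which currently-grounded one goes next):
  1 to go: {5} 1  {6} 1
  2 to go: {3,6} 1  {4,5} 1  {5,6} 2
  3 to go: {1,3,6} 1  {2,4,5} 1  {3,5,6} 3  {4,5,6} 3
  4 to go: {0,1,3,6} 1  {1,3,5,6} 4  {2,4,5,6} 4  {3,4,5,6} 6
  5 to go: {0,1,3,5,6} 5  {1,3,4,5,6} 10  {2,3,4,5,6} 10
  if 0:i drops first: 20 orders
  if 2:m drops first: 15 orders
heap linearizations: 35

35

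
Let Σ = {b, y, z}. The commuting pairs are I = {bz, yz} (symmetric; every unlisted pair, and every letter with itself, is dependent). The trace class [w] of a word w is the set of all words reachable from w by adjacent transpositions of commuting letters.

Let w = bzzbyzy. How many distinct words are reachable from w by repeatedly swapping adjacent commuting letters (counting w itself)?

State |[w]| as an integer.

35

0(b) covers ∅
1(z) covers ∅
2(z) covers 1:z
3(b) covers 0:b
4(y) covers 3:b
5(z) covers 2:z
6(y) covers 4:y
floor of heap: 0:b, 1:z
completions by unplaced set U, small U first (add the entries for U minus each lowest piece of U):
  |U|=1: {5}:1  {6}:1
  |U|=2: {2,5}:1  {4,6}:1  {5,6}:2
  |U|=3: {1,2,5}:1  {2,5,6}:3  {3,4,6}:1  {4,5,6}:3
  |U|=4: {0,3,4,6}:1  {1,2,5,6}:4  {2,4,5,6}:6  {3,4,5,6}:4
  |U|=5: {0,3,4,5,6}:5  {1,2,4,5,6}:10  {2,3,4,5,6}:10
  start at 0(b): 20
  start at 1(z): 15
sum over floor = 35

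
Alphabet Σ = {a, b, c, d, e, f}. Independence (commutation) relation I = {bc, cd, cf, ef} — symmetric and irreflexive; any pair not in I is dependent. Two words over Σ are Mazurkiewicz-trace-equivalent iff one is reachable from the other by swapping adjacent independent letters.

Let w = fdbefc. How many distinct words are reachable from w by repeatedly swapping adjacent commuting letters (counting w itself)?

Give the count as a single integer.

0(f) covers ∅
1(d) covers 0:f
2(b) covers 1:d
3(e) covers 2:b
4(f) covers 2:b
5(c) covers 3:e
floor of heap: 0:f
completions by unplaced set U, small U first (add the entries for U minus each lowest piece of U):
  |U|=1: {4}:1  {5}:1
  |U|=2: {3,5}:1  {4,5}:2
  |U|=3: {3,4,5}:3
  |U|=4: {2,3,4,5}:3
  start at 0(f): 3

3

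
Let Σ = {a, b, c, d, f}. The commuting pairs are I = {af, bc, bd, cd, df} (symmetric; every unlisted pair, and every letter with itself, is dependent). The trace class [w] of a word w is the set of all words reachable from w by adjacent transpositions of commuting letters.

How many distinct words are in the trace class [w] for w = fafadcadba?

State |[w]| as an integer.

#0=f has no predecessor
#1=a has no predecessor
#2=f depends on [0:f]
#3=a depends on [1:a]
#4=d depends on [3:a]
#5=c depends on [2:f, 3:a]
#6=a depends on [4:d, 5:c]
#7=d depends on [6:a]
#8=b depends on [6:a]
#9=a depends on [7:d, 8:b]
sources: [0:f, 1:a]
N(rest) = Σ N(rest − s) over sources s of rest; N(one piece) = 1:
  size 1 → [9]=1
  size 2 → [7,9]=1  [8,9]=1
  size 3 → [7,8,9]=2
  size 4 → [6,7,8,9]=2
  size 5 → [4,6,7,8,9]=2  [5,6,7,8,9]=2
  size 6 → [2,5,6,7,8,9]=2  [4,5,6,7,8,9]=4
  size 7 → [0,2,5,6,7,8,9]=2  [2,4,5,6,7,8,9]=6  [3,4,5,6,7,8,9]=4
  size 8 → [0,2,4,5,6,7,8,9]=8  [1,3,4,5,6,7,8,9]=4  [2,3,4,5,6,7,8,9]=10
  first=0(f) contributes 14
  first=1(a) contributes 18
|[w]| = 32

32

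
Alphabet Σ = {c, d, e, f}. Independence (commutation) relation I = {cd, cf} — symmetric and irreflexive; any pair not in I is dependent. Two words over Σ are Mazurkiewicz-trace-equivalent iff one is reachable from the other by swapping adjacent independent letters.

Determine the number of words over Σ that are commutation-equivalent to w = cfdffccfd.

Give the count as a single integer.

piece 0:c — minimal
piece 1:f — minimal
piece 2:d rests on {1:f}
piece 3:f rests on {2:d}
piece 4:f rests on {3:f}
piece 5:c rests on {0:c}
piece 6:c rests on {5:c}
piece 7:f rests on {4:f}
piece 8:d rests on {7:f}
minimal pieces: {0:c, 1:f}
ways to finish when only these pieces remain (= sum over removing one remaining piece with nothing left below it):
  1 left: {6}→1  {8}→1
  2 left: {5,6}→1  {6,8}→2  {7,8}→1
  3 left: {0,5,6}→1  {4,7,8}→1  {5,6,8}→3  {6,7,8}→3
  4 left: {0,5,6,8}→4  {3,4,7,8}→1  {4,6,7,8}→4  {5,6,7,8}→6
  5 left: {0,5,6,7,8}→10  {2,3,4,7,8}→1  {3,4,6,7,8}→5  {4,5,6,7,8}→10
  6 left: {0,4,5,6,7,8}→20  {1,2,3,4,7,8}→1  {2,3,4,6,7,8}→6  {3,4,5,6,7,8}→15
  7 left: {0,3,4,5,6,7,8}→35  {1,2,3,4,6,7,8}→7  {2,3,4,5,6,7,8}→21
  placing 0:c first → 28 extensions
  placing 1:f first → 56 extensions
total linear extensions = 84

84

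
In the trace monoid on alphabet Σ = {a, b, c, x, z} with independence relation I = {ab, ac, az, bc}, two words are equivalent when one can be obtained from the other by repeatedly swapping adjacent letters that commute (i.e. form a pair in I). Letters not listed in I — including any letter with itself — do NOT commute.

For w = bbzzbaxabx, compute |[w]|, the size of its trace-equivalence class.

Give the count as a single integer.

0(b) covers ∅
1(b) covers 0:b
2(z) covers 1:b
3(z) covers 2:z
4(b) covers 3:z
5(a) covers ∅
6(x) covers 4:b, 5:a
7(a) covers 6:x
8(b) covers 6:x
9(x) covers 7:a, 8:b
floor of heap: 0:b, 5:a
completions by unplaced set U, small U first (add the entries for U minus each lowest piece of U):
  |U|=1: {9}:1
  |U|=2: {7,9}:1  {8,9}:1
  |U|=3: {7,8,9}:2
  |U|=4: {6,7,8,9}:2
  |U|=5: {4,6,7,8,9}:2  {5,6,7,8,9}:2
  |U|=6: {3,4,6,7,8,9}:2  {4,5,6,7,8,9}:4
  |U|=7: {2,3,4,6,7,8,9}:2  {3,4,5,6,7,8,9}:6
  |U|=8: {1,2,3,4,6,7,8,9}:2  {2,3,4,5,6,7,8,9}:8
  start at 0(b): 10
  start at 5(a): 2
sum over floor = 12

12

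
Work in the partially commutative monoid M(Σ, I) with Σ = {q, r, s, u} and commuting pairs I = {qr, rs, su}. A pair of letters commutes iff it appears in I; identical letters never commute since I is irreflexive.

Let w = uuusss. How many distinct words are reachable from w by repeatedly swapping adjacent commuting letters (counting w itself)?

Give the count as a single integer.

piece 0:u — minimal
piece 1:u rests on {0:u}
piece 2:u rests on {1:u}
piece 3:s — minimal
piece 4:s rests on {3:s}
piece 5:s rests on {4:s}
minimal pieces: {0:u, 3:s}
ways to finish when only these pieces remain (= sum over removing one remaining piece with nothing left below it):
  1 left: {2}→1  {5}→1
  2 left: {1,2}→1  {2,5}→2  {4,5}→1
  3 left: {0,1,2}→1  {1,2,5}→3  {2,4,5}→3  {3,4,5}→1
  4 left: {0,1,2,5}→4  {1,2,4,5}→6  {2,3,4,5}→4
  placing 0:u first → 10 extensions
  placing 3:s first → 10 extensions
total linear extensions = 20

20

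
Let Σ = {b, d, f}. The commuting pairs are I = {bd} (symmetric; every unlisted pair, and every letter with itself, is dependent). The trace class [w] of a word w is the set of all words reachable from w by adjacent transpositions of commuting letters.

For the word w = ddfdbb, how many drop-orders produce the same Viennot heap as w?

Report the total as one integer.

3

0(d) covers ∅
1(d) covers 0:d
2(f) covers 1:d
3(d) covers 2:f
4(b) covers 2:f
5(b) covers 4:b
floor of heap: 0:d
completions by unplaced set U, small U first (add the entries for U minus each lowest piece of U):
  |U|=1: {3}:1  {5}:1
  |U|=2: {3,5}:2  {4,5}:1
  |U|=3: {3,4,5}:3
  |U|=4: {2,3,4,5}:3
  start at 0(d): 3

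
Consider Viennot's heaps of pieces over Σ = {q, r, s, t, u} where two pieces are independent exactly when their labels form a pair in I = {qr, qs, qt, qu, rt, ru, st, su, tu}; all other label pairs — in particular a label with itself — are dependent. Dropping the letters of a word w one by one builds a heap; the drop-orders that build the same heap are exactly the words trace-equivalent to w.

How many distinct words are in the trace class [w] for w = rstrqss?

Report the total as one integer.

42

drop 0:r onto floor
drop 1:s onto {0:r}
drop 2:t onto floor
drop 3:r onto {1:s}
drop 4:q onto floor
drop 5:s onto {3:r}
drop 6:s onto {5:s}
ground layer = {0:r, 2:t, 4:q}
drop-orders for the pieces not yet dropped (sum over which currently-grounded one goes next):
  1 to go: {2} 1  {4} 1  {6} 1
  2 to go: {2,4} 2  {2,6} 2  {4,6} 2  {5,6} 1
  3 to go: {2,4,6} 6  {2,5,6} 3  {3,5,6} 1  {4,5,6} 3
  4 to go: {1,3,5,6} 1  {2,3,5,6} 4  {2,4,5,6} 12  {3,4,5,6} 4
  5 to go: {0,1,3,5,6} 1  {1,2,3,5,6} 5  {1,3,4,5,6} 5  {2,3,4,5,6} 20
  if 0:r drops first: 30 orders
  if 2:t drops first: 6 orders
  if 4:q drops first: 6 orders
heap linearizations: 42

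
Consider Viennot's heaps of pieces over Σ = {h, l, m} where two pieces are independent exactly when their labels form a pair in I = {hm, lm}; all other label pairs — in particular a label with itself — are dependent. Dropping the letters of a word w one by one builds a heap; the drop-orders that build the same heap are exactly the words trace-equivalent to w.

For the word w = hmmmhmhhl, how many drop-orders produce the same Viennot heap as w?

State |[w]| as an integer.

126

drop 0:h onto floor
drop 1:m onto floor
drop 2:m onto {1:m}
drop 3:m onto {2:m}
drop 4:h onto {0:h}
drop 5:m onto {3:m}
drop 6:h onto {4:h}
drop 7:h onto {6:h}
drop 8:l onto {7:h}
ground layer = {0:h, 1:m}
drop-orders for the pieces not yet dropped (sum over which currently-grounded one goes next):
  1 to go: {5} 1  {8} 1
  2 to go: {3,5} 1  {5,8} 2  {7,8} 1
  3 to go: {2,3,5} 1  {3,5,8} 3  {5,7,8} 3  {6,7,8} 1
  4 to go: {1,2,3,5} 1  {2,3,5,8} 4  {3,5,7,8} 6  {4,6,7,8} 1  {5,6,7,8} 4
  5 to go: {0,4,6,7,8} 1  {1,2,3,5,8} 5  {2,3,5,7,8} 10  {3,5,6,7,8} 10  {4,5,6,7,8} 5
  6 to go: {0,4,5,6,7,8} 6  {1,2,3,5,7,8} 15  {2,3,5,6,7,8} 20  {3,4,5,6,7,8} 15
  7 to go: {0,3,4,5,6,7,8} 21  {1,2,3,5,6,7,8} 35  {2,3,4,5,6,7,8} 35
  if 0:h drops first: 70 orders
  if 1:m drops first: 56 orders
heap linearizations: 126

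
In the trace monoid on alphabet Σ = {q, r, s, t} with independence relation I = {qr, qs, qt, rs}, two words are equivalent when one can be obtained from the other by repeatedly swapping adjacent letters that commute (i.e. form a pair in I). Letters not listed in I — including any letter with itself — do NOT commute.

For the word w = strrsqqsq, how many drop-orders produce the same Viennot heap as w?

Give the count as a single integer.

504

0(s) covers ∅
1(t) covers 0:s
2(r) covers 1:t
3(r) covers 2:r
4(s) covers 1:t
5(q) covers ∅
6(q) covers 5:q
7(s) covers 4:s
8(q) covers 6:q
floor of heap: 0:s, 5:q
completions by unplaced set U, small U first (add the entries for U minus each lowest piece of U):
  |U|=1: {3}:1  {7}:1  {8}:1
  |U|=2: {2,3}:1  {3,7}:2  {3,8}:2  {4,7}:1  {6,8}:1  {7,8}:2
  |U|=3: {2,3,7}:3  {2,3,8}:3  {3,4,7}:3  {3,6,8}:3  {3,7,8}:6  {4,7,8}:3  {5,6,8}:1  {6,7,8}:3
  |U|=4: {2,3,4,7}:6  {2,3,6,8}:6  {2,3,7,8}:12  {3,4,7,8}:12  {3,5,6,8}:4  {3,6,7,8}:12  {4,6,7,8}:6  {5,6,7,8}:4
  |U|=5: {1,2,3,4,7}:6  {2,3,4,7,8}:30  {2,3,5,6,8}:10  {2,3,6,7,8}:30  {3,4,6,7,8}:30  {3,5,6,7,8}:20  {4,5,6,7,8}:10
  |U|=6: {0,1,2,3,4,7}:6  {1,2,3,4,7,8}:36  {2,3,4,6,7,8}:90  {2,3,5,6,7,8}:60  {3,4,5,6,7,8}:60
  |U|=7: {0,1,2,3,4,7,8}:42  {1,2,3,4,6,7,8}:126  {2,3,4,5,6,7,8}:210
  start at 0(s): 336
  start at 5(q): 168
sum over floor = 504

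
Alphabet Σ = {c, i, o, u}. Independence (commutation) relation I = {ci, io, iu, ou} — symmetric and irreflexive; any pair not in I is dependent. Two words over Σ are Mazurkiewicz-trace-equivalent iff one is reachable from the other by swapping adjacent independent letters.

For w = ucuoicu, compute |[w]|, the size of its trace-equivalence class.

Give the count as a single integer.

14

0(u) covers ∅
1(c) covers 0:u
2(u) covers 1:c
3(o) covers 1:c
4(i) covers ∅
5(c) covers 2:u, 3:o
6(u) covers 5:c
floor of heap: 0:u, 4:i
completions by unplaced set U, small U first (add the entries for U minus each lowest piece of U):
  |U|=1: {4}:1  {6}:1
  |U|=2: {4,6}:2  {5,6}:1
  |U|=3: {2,5,6}:1  {3,5,6}:1  {4,5,6}:3
  |U|=4: {2,3,5,6}:2  {2,4,5,6}:4  {3,4,5,6}:4
  |U|=5: {1,2,3,5,6}:2  {2,3,4,5,6}:10
  start at 0(u): 12
  start at 4(i): 2
sum over floor = 14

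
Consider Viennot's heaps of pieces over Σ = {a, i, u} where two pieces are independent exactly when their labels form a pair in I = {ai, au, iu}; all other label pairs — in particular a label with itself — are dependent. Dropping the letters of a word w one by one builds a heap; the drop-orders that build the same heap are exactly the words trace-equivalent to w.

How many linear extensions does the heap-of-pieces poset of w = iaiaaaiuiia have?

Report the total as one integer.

2772

drop 0:i onto floor
drop 1:a onto floor
drop 2:i onto {0:i}
drop 3:a onto {1:a}
drop 4:a onto {3:a}
drop 5:a onto {4:a}
drop 6:i onto {2:i}
drop 7:u onto floor
drop 8:i onto {6:i}
drop 9:i onto {8:i}
drop 10:a onto {5:a}
ground layer = {0:i, 1:a, 7:u}
drop-orders for the pieces not yet dropped (sum over which currently-grounded one goes next):
  1 to go: {7} 1  {9} 1  {10} 1
  2 to go: {5,10} 1  {7,9} 2  {7,10} 2  {8,9} 1  {9,10} 2
  3 to go: {4,5,10} 1  {5,7,10} 3  {5,9,10} 3  {6,8,9} 1  {7,8,9} 3  {7,9,10} 6  {8,9,10} 3
  4 to go: {2,6,8,9} 1  {3,4,5,10} 1  {4,5,7,10} 4  {4,5,9,10} 4  {5,7,9,10} 12  {5,8,9,10} 6  {6,7,8,9} 4  {6,8,9,10} 4  {7,8,9,10} 12
  5 to go: {0,2,6,8,9} 1  {1,3,4,5,10} 1  {2,6,7,8,9} 5  {2,6,8,9,10} 5  {3,4,5,7,10} 5  {3,4,5,9,10} 5  {4,5,7,9,10} 20  {4,5,8,9,10} 10  {5,6,8,9,10} 10  {5,7,8,9,10} 30  {6,7,8,9,10} 20
  6 to go: {0,2,6,7,8,9} 6  {0,2,6,8,9,10} 6  {1,3,4,5,7,10} 6  {1,3,4,5,9,10} 6  {2,5,6,8,9,10} 15  {2,6,7,8,9,10} 30  {3,4,5,7,9,10} 30  {3,4,5,8,9,10} 15  {4,5,6,8,9,10} 20  {4,5,7,8,9,10} 60  {5,6,7,8,9,10} 60
  7 to go: {0,2,5,6,8,9,10} 21  {0,2,6,7,8,9,10} 42  {1,3,4,5,7,9,10} 42  {1,3,4,5,8,9,10} 21  {2,4,5,6,8,9,10} 35  {2,5,6,7,8,9,10} 105  {3,4,5,6,8,9,10} 35  {3,4,5,7,8,9,10} 105  {4,5,6,7,8,9,10} 140
  8 to go: {0,2,4,5,6,8,9,10} 56  {0,2,5,6,7,8,9,10} 168  {1,3,4,5,6,8,9,10} 56  {1,3,4,5,7,8,9,10} 168  {2,3,4,5,6,8,9,10} 70  {2,4,5,6,7,8,9,10} 280  {3,4,5,6,7,8,9,10} 280
  9 to go: {0,2,3,4,5,6,8,9,10} 126  {0,2,4,5,6,7,8,9,10} 504  {1,2,3,4,5,6,8,9,10} 126  {1,3,4,5,6,7,8,9,10} 504  {2,3,4,5,6,7,8,9,10} 630
  if 0:i drops first: 1260 orders
  if 1:a drops first: 1260 orders
  if 7:u drops first: 252 orders
heap linearizations: 2772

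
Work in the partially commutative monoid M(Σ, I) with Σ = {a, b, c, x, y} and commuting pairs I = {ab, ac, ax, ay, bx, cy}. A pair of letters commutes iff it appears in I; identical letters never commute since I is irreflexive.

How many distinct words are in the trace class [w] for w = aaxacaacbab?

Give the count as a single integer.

462

0(a) covers ∅
1(a) covers 0:a
2(x) covers ∅
3(a) covers 1:a
4(c) covers 2:x
5(a) covers 3:a
6(a) covers 5:a
7(c) covers 4:c
8(b) covers 7:c
9(a) covers 6:a
10(b) covers 8:b
floor of heap: 0:a, 2:x
completions by unplaced set U, small U first (add the entries for U minus each lowest piece of U):
  |U|=1: {9}:1  {10}:1
  |U|=2: {6,9}:1  {8,10}:1  {9,10}:2
  |U|=3: {5,6,9}:1  {6,9,10}:3  {7,8,10}:1  {8,9,10}:3
  |U|=4: {3,5,6,9}:1  {4,7,8,10}:1  {5,6,9,10}:4  {6,8,9,10}:6  {7,8,9,10}:4
  |U|=5: {1,3,5,6,9}:1  {2,4,7,8,10}:1  {3,5,6,9,10}:5  {4,7,8,9,10}:5  {5,6,8,9,10}:10  {6,7,8,9,10}:10
  |U|=6: {0,1,3,5,6,9}:1  {1,3,5,6,9,10}:6  {2,4,7,8,9,10}:6  {3,5,6,8,9,10}:15  {4,6,7,8,9,10}:15  {5,6,7,8,9,10}:20
  |U|=7: {0,1,3,5,6,9,10}:7  {1,3,5,6,8,9,10}:21  {2,4,6,7,8,9,10}:21  {3,5,6,7,8,9,10}:35  {4,5,6,7,8,9,10}:35
  |U|=8: {0,1,3,5,6,8,9,10}:28  {1,3,5,6,7,8,9,10}:56  {2,4,5,6,7,8,9,10}:56  {3,4,5,6,7,8,9,10}:70
  |U|=9: {0,1,3,5,6,7,8,9,10}:84  {1,3,4,5,6,7,8,9,10}:126  {2,3,4,5,6,7,8,9,10}:126
  start at 0(a): 252
  start at 2(x): 210
sum over floor = 462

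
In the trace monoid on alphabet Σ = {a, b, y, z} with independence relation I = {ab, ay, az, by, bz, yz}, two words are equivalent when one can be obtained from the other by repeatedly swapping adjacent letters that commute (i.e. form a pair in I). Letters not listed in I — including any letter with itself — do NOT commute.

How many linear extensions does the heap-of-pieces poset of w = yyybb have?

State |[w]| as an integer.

10

0(y) covers ∅
1(y) covers 0:y
2(y) covers 1:y
3(b) covers ∅
4(b) covers 3:b
floor of heap: 0:y, 3:b
completions by unplaced set U, small U first (add the entries for U minus each lowest piece of U):
  |U|=1: {2}:1  {4}:1
  |U|=2: {1,2}:1  {2,4}:2  {3,4}:1
  |U|=3: {0,1,2}:1  {1,2,4}:3  {2,3,4}:3
  start at 0(y): 6
  start at 3(b): 4
sum over floor = 10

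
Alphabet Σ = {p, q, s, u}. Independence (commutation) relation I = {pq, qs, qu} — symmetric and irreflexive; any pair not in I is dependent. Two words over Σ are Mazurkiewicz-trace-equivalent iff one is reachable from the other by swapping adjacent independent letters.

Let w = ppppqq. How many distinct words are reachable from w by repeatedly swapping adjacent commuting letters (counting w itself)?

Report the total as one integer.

15

0(p) covers ∅
1(p) covers 0:p
2(p) covers 1:p
3(p) covers 2:p
4(q) covers ∅
5(q) covers 4:q
floor of heap: 0:p, 4:q
completions by unplaced set U, small U first (add the entries for U minus each lowest piece of U):
  |U|=1: {3}:1  {5}:1
  |U|=2: {2,3}:1  {3,5}:2  {4,5}:1
  |U|=3: {1,2,3}:1  {2,3,5}:3  {3,4,5}:3
  |U|=4: {0,1,2,3}:1  {1,2,3,5}:4  {2,3,4,5}:6
  start at 0(p): 10
  start at 4(q): 5
sum over floor = 15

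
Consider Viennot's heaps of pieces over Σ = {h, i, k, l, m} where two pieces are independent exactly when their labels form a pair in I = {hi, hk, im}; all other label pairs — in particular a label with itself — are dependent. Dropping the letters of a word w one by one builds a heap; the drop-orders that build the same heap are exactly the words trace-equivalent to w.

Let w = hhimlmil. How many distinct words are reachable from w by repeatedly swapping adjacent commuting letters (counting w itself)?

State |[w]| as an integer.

0(h) covers ∅
1(h) covers 0:h
2(i) covers ∅
3(m) covers 1:h
4(l) covers 2:i, 3:m
5(m) covers 4:l
6(i) covers 4:l
7(l) covers 5:m, 6:i
floor of heap: 0:h, 2:i
completions by unplaced set U, small U first (add the entries for U minus each lowest piece of U):
  |U|=1: {7}:1
  |U|=2: {5,7}:1  {6,7}:1
  |U|=3: {5,6,7}:2
  |U|=4: {4,5,6,7}:2
  |U|=5: {2,4,5,6,7}:2  {3,4,5,6,7}:2
  |U|=6: {1,3,4,5,6,7}:2  {2,3,4,5,6,7}:4
  start at 0(h): 6
  start at 2(i): 2
sum over floor = 8

8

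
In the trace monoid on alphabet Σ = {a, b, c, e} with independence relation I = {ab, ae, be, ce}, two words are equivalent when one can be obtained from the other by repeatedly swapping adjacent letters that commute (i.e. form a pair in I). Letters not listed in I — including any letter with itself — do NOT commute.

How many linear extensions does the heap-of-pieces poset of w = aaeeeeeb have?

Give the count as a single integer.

piece 0:a — minimal
piece 1:a rests on {0:a}
piece 2:e — minimal
piece 3:e rests on {2:e}
piece 4:e rests on {3:e}
piece 5:e rests on {4:e}
piece 6:e rests on {5:e}
piece 7:b — minimal
minimal pieces: {0:a, 2:e, 7:b}
ways to finish when only these pieces remain (= sum over removing one remaining piece with nothing left below it):
  1 left: {1}→1  {6}→1  {7}→1
  2 left: {0,1}→1  {1,6}→2  {1,7}→2  {5,6}→1  {6,7}→2
  3 left: {0,1,6}→3  {0,1,7}→3  {1,5,6}→3  {1,6,7}→6  {4,5,6}→1  {5,6,7}→3
  4 left: {0,1,5,6}→6  {0,1,6,7}→12  {1,4,5,6}→4  {1,5,6,7}→12  {3,4,5,6}→1  {4,5,6,7}→4
  5 left: {0,1,4,5,6}→10  {0,1,5,6,7}→30  {1,3,4,5,6}→5  {1,4,5,6,7}→20  {2,3,4,5,6}→1  {3,4,5,6,7}→5
  6 left: {0,1,3,4,5,6}→15  {0,1,4,5,6,7}→60  {1,2,3,4,5,6}→6  {1,3,4,5,6,7}→30  {2,3,4,5,6,7}→6
  placing 0:a first → 42 extensions
  placing 2:e first → 105 extensions
  placing 7:b first → 21 extensions
total linear extensions = 168

168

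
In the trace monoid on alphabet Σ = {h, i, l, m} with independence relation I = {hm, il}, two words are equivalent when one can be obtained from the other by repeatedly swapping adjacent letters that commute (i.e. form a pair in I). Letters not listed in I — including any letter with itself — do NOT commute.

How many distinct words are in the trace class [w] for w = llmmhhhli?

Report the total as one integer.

20

piece 0:l — minimal
piece 1:l rests on {0:l}
piece 2:m rests on {1:l}
piece 3:m rests on {2:m}
piece 4:h rests on {1:l}
piece 5:h rests on {4:h}
piece 6:h rests on {5:h}
piece 7:l rests on {3:m, 6:h}
piece 8:i rests on {3:m, 6:h}
minimal pieces: {0:l}
ways to finish when only these pieces remain (= sum over removing one remaining piece with nothing left below it):
  1 left: {7}→1  {8}→1
  2 left: {7,8}→2
  3 left: {3,7,8}→2  {6,7,8}→2
  4 left: {2,3,7,8}→2  {3,6,7,8}→4  {5,6,7,8}→2
  5 left: {2,3,6,7,8}→6  {3,5,6,7,8}→6  {4,5,6,7,8}→2
  6 left: {2,3,5,6,7,8}→12  {3,4,5,6,7,8}→8
  7 left: {2,3,4,5,6,7,8}→20
  placing 0:l first → 20 extensions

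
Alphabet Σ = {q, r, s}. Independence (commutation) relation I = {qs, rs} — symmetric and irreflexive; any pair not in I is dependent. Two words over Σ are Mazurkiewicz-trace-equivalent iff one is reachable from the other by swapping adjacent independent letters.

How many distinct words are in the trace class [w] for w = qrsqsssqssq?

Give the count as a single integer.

462

drop 0:q onto floor
drop 1:r onto {0:q}
drop 2:s onto floor
drop 3:q onto {1:r}
drop 4:s onto {2:s}
drop 5:s onto {4:s}
drop 6:s onto {5:s}
drop 7:q onto {3:q}
drop 8:s onto {6:s}
drop 9:s onto {8:s}
drop 10:q onto {7:q}
ground layer = {0:q, 2:s}
drop-orders for the pieces not yet dropped (sum over which currently-grounded one goes next):
  1 to go: {9} 1  {10} 1
  2 to go: {7,10} 1  {8,9} 1  {9,10} 2
  3 to go: {3,7,10} 1  {6,8,9} 1  {7,9,10} 3  {8,9,10} 3
  4 to go: {1,3,7,10} 1  {3,7,9,10} 4  {5,6,8,9} 1  {6,8,9,10} 4  {7,8,9,10} 6
  5 to go: {0,1,3,7,10} 1  {1,3,7,9,10} 5  {3,7,8,9,10} 10  {4,5,6,8,9} 1  {5,6,8,9,10} 5  {6,7,8,9,10} 10
  6 to go: {0,1,3,7,9,10} 6  {1,3,7,8,9,10} 15  {2,4,5,6,8,9} 1  {3,6,7,8,9,10} 20  {4,5,6,8,9,10} 6  {5,6,7,8,9,10} 15
  7 to go: {0,1,3,7,8,9,10} 21  {1,3,6,7,8,9,10} 35  {2,4,5,6,8,9,10} 7  {3,5,6,7,8,9,10} 35  {4,5,6,7,8,9,10} 21
  8 to go: {0,1,3,6,7,8,9,10} 56  {1,3,5,6,7,8,9,10} 70  {2,4,5,6,7,8,9,10} 28  {3,4,5,6,7,8,9,10} 56
  9 to go: {0,1,3,5,6,7,8,9,10} 126  {1,3,4,5,6,7,8,9,10} 126  {2,3,4,5,6,7,8,9,10} 84
  if 0:q drops first: 210 orders
  if 2:s drops first: 252 orders
heap linearizations: 462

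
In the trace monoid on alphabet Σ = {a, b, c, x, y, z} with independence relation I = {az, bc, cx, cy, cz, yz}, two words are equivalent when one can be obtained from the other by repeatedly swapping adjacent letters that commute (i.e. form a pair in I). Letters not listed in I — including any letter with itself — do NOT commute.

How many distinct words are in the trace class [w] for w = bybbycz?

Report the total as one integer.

14

piece 0:b — minimal
piece 1:y rests on {0:b}
piece 2:b rests on {1:y}
piece 3:b rests on {2:b}
piece 4:y rests on {3:b}
piece 5:c — minimal
piece 6:z rests on {3:b}
minimal pieces: {0:b, 5:c}
ways to finish when only these pieces remain (= sum over removing one remaining piece with nothing left below it):
  1 left: {4}→1  {5}→1  {6}→1
  2 left: {4,5}→2  {4,6}→2  {5,6}→2
  3 left: {3,4,6}→2  {4,5,6}→6
  4 left: {2,3,4,6}→2  {3,4,5,6}→8
  5 left: {1,2,3,4,6}→2  {2,3,4,5,6}→10
  placing 0:b first → 12 extensions
  placing 5:c first → 2 extensions
total linear extensions = 14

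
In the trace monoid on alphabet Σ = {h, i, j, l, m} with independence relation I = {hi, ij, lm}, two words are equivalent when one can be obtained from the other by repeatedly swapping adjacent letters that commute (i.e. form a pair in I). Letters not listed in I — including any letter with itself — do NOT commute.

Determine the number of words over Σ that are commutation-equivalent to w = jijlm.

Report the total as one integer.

6

piece 0:j — minimal
piece 1:i — minimal
piece 2:j rests on {0:j}
piece 3:l rests on {1:i, 2:j}
piece 4:m rests on {1:i, 2:j}
minimal pieces: {0:j, 1:i}
ways to finish when only these pieces remain (= sum over removing one remaining piece with nothing left below it):
  1 left: {3}→1  {4}→1
  2 left: {3,4}→2
  3 left: {1,3,4}→2  {2,3,4}→2
  placing 0:j first → 4 extensions
  placing 1:i first → 2 extensions
total linear extensions = 6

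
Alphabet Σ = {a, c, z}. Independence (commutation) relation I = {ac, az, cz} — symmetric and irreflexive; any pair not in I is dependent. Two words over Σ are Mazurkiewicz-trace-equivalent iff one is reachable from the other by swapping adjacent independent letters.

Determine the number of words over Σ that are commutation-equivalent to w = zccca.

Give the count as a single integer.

drop 0:z onto floor
drop 1:c onto floor
drop 2:c onto {1:c}
drop 3:c onto {2:c}
drop 4:a onto floor
ground layer = {0:z, 1:c, 4:a}
drop-orders for the pieces not yet dropped (sum over which currently-grounded one goes next):
  1 to go: {0} 1  {3} 1  {4} 1
  2 to go: {0,3} 2  {0,4} 2  {2,3} 1  {3,4} 2
  3 to go: {0,2,3} 3  {0,3,4} 6  {1,2,3} 1  {2,3,4} 3
  if 0:z drops first: 4 orders
  if 1:c drops first: 12 orders
  if 4:a drops first: 4 orders
heap linearizations: 20

20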